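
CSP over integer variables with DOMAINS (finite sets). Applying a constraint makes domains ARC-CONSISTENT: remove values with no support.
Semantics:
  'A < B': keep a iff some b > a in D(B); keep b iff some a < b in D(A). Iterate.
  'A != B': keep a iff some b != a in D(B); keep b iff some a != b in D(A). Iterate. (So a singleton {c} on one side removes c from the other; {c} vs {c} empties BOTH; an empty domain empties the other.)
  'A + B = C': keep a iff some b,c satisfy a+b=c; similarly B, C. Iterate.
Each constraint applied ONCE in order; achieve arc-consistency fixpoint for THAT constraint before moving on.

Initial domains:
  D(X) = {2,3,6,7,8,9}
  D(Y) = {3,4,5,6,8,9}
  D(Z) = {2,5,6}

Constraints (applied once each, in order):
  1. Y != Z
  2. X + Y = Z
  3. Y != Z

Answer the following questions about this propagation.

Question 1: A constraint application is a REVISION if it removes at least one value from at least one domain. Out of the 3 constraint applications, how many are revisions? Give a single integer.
Constraint 1 (Y != Z) on D(Y)={3,4,5,6,8,9} D(Z)={2,5,6}: no change => not a revision
Constraint 2 (X + Y = Z) on D(X)={2,3,6,7,8,9} D(Y)={3,4,5,6,8,9} D(Z)={2,5,6}: X {2,3,6,7,8,9}->{2,3}; Y {3,4,5,6,8,9}->{3,4}; Z {2,5,6}->{5,6} => REVISION
Constraint 3 (Y != Z) on D(Y)={3,4} D(Z)={5,6}: no change => not a revision
Total revisions = 1

Answer: 1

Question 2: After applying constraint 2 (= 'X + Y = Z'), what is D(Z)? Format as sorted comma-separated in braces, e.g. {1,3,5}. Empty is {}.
Answer: {5,6}

Derivation:
Constraint 1 (Y != Z) on D(Y)={3,4,5,6,8,9} D(Z)={2,5,6}: no change
Constraint 2 (X + Y = Z) on D(X)={2,3,6,7,8,9} D(Y)={3,4,5,6,8,9} D(Z)={2,5,6}: X {2,3,6,7,8,9}->{2,3}; Y {3,4,5,6,8,9}->{3,4}; Z {2,5,6}->{5,6}
So after constraint 2: D(Z) = {5,6}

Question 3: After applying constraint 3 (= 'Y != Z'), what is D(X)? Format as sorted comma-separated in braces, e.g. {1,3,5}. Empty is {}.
Answer: {2,3}

Derivation:
Constraint 1 (Y != Z) on D(Y)={3,4,5,6,8,9} D(Z)={2,5,6}: no change
Constraint 2 (X + Y = Z) on D(X)={2,3,6,7,8,9} D(Y)={3,4,5,6,8,9} D(Z)={2,5,6}: X {2,3,6,7,8,9}->{2,3}; Y {3,4,5,6,8,9}->{3,4}; Z {2,5,6}->{5,6}
Constraint 3 (Y != Z) on D(Y)={3,4} D(Z)={5,6}: no change
So after constraint 3: D(X) = {2,3}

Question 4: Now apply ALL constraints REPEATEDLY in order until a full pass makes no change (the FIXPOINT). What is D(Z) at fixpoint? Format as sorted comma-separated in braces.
pass 0 (initial): D(Z)={2,5,6}
pass 1: X {2,3,6,7,8,9}->{2,3}; Y {3,4,5,6,8,9}->{3,4}; Z {2,5,6}->{5,6}
pass 2: no change
Fixpoint after 2 passes: D(Z) = {5,6}

Answer: {5,6}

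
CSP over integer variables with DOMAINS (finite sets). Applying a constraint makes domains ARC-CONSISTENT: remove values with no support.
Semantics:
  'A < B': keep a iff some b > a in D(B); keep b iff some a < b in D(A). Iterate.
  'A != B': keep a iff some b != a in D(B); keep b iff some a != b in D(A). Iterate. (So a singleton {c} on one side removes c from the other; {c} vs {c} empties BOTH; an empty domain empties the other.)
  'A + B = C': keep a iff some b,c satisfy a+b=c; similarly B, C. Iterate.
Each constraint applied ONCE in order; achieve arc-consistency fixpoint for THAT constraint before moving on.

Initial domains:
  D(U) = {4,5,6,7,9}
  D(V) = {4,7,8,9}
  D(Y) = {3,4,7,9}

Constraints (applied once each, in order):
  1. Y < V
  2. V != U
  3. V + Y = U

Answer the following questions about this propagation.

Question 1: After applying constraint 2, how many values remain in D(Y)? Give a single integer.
Answer: 3

Derivation:
Constraint 1 (Y < V) on D(Y)={3,4,7,9} D(V)={4,7,8,9}: Y {3,4,7,9}->{3,4,7}
Constraint 2 (V != U) on D(V)={4,7,8,9} D(U)={4,5,6,7,9}: no change
So after constraint 2: D(Y)={3,4,7}, size = 3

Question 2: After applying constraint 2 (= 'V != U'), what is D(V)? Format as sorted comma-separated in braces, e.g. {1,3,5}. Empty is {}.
Answer: {4,7,8,9}

Derivation:
Constraint 1 (Y < V) on D(Y)={3,4,7,9} D(V)={4,7,8,9}: Y {3,4,7,9}->{3,4,7}
Constraint 2 (V != U) on D(V)={4,7,8,9} D(U)={4,5,6,7,9}: no change
So after constraint 2: D(V) = {4,7,8,9}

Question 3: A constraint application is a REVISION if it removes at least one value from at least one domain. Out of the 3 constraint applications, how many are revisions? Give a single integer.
Constraint 1 (Y < V) on D(Y)={3,4,7,9} D(V)={4,7,8,9}: Y {3,4,7,9}->{3,4,7} => REVISION
Constraint 2 (V != U) on D(V)={4,7,8,9} D(U)={4,5,6,7,9}: no change => not a revision
Constraint 3 (V + Y = U) on D(V)={4,7,8,9} D(Y)={3,4,7} D(U)={4,5,6,7,9}: V {4,7,8,9}->{4}; Y {3,4,7}->{3}; U {4,5,6,7,9}->{7} => REVISION
Total revisions = 2

Answer: 2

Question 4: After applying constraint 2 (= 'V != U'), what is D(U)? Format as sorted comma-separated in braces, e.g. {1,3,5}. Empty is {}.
Answer: {4,5,6,7,9}

Derivation:
Constraint 1 (Y < V) on D(Y)={3,4,7,9} D(V)={4,7,8,9}: Y {3,4,7,9}->{3,4,7}
Constraint 2 (V != U) on D(V)={4,7,8,9} D(U)={4,5,6,7,9}: no change
So after constraint 2: D(U) = {4,5,6,7,9}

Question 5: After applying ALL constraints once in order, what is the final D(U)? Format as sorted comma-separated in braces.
Constraint 1 (Y < V) on D(Y)={3,4,7,9} D(V)={4,7,8,9}: Y {3,4,7,9}->{3,4,7}
Constraint 2 (V != U) on D(V)={4,7,8,9} D(U)={4,5,6,7,9}: no change
Constraint 3 (V + Y = U) on D(V)={4,7,8,9} D(Y)={3,4,7} D(U)={4,5,6,7,9}: V {4,7,8,9}->{4}; Y {3,4,7}->{3}; U {4,5,6,7,9}->{7}
So after all 3 constraints: D(U) = {7}

Answer: {7}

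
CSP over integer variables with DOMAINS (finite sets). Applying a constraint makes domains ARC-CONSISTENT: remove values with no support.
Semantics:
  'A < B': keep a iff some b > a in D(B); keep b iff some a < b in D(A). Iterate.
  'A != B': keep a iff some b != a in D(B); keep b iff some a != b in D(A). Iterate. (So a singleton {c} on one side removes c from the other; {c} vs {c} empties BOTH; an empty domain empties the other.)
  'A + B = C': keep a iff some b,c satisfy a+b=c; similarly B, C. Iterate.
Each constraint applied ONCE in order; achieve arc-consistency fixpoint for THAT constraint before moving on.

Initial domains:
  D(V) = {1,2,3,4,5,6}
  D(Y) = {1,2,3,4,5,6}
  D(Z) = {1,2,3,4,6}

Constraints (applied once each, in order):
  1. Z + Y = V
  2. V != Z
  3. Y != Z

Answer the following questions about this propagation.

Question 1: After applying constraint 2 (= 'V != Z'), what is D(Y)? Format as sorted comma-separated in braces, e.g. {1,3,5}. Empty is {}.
Constraint 1 (Z + Y = V) on D(Z)={1,2,3,4,6} D(Y)={1,2,3,4,5,6} D(V)={1,2,3,4,5,6}: Z {1,2,3,4,6}->{1,2,3,4}; Y {1,2,3,4,5,6}->{1,2,3,4,5}; V {1,2,3,4,5,6}->{2,3,4,5,6}
Constraint 2 (V != Z) on D(V)={2,3,4,5,6} D(Z)={1,2,3,4}: no change
So after constraint 2: D(Y) = {1,2,3,4,5}

Answer: {1,2,3,4,5}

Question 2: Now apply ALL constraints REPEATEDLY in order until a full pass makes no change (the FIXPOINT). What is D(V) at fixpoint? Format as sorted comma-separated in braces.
Answer: {2,3,4,5,6}

Derivation:
pass 0 (initial): D(V)={1,2,3,4,5,6}
pass 1: V {1,2,3,4,5,6}->{2,3,4,5,6}; Y {1,2,3,4,5,6}->{1,2,3,4,5}; Z {1,2,3,4,6}->{1,2,3,4}
pass 2: no change
Fixpoint after 2 passes: D(V) = {2,3,4,5,6}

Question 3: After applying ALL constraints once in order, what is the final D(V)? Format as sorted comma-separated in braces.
Constraint 1 (Z + Y = V) on D(Z)={1,2,3,4,6} D(Y)={1,2,3,4,5,6} D(V)={1,2,3,4,5,6}: Z {1,2,3,4,6}->{1,2,3,4}; Y {1,2,3,4,5,6}->{1,2,3,4,5}; V {1,2,3,4,5,6}->{2,3,4,5,6}
Constraint 2 (V != Z) on D(V)={2,3,4,5,6} D(Z)={1,2,3,4}: no change
Constraint 3 (Y != Z) on D(Y)={1,2,3,4,5} D(Z)={1,2,3,4}: no change
So after all 3 constraints: D(V) = {2,3,4,5,6}

Answer: {2,3,4,5,6}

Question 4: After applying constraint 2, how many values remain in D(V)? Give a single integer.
Answer: 5

Derivation:
Constraint 1 (Z + Y = V) on D(Z)={1,2,3,4,6} D(Y)={1,2,3,4,5,6} D(V)={1,2,3,4,5,6}: Z {1,2,3,4,6}->{1,2,3,4}; Y {1,2,3,4,5,6}->{1,2,3,4,5}; V {1,2,3,4,5,6}->{2,3,4,5,6}
Constraint 2 (V != Z) on D(V)={2,3,4,5,6} D(Z)={1,2,3,4}: no change
So after constraint 2: D(V)={2,3,4,5,6}, size = 5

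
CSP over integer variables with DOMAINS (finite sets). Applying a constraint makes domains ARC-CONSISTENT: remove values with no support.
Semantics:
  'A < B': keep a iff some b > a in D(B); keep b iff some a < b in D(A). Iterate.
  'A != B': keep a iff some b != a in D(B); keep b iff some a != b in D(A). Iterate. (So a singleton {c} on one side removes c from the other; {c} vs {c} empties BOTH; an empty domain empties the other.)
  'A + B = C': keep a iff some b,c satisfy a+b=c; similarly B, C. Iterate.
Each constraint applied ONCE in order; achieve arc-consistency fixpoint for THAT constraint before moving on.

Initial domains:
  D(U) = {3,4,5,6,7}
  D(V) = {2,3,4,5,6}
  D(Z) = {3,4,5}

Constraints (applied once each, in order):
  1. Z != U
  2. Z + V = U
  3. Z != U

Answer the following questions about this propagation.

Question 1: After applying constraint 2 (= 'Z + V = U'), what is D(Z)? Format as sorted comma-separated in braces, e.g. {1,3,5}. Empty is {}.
Answer: {3,4,5}

Derivation:
Constraint 1 (Z != U) on D(Z)={3,4,5} D(U)={3,4,5,6,7}: no change
Constraint 2 (Z + V = U) on D(Z)={3,4,5} D(V)={2,3,4,5,6} D(U)={3,4,5,6,7}: V {2,3,4,5,6}->{2,3,4}; U {3,4,5,6,7}->{5,6,7}
So after constraint 2: D(Z) = {3,4,5}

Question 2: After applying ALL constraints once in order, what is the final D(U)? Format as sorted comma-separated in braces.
Constraint 1 (Z != U) on D(Z)={3,4,5} D(U)={3,4,5,6,7}: no change
Constraint 2 (Z + V = U) on D(Z)={3,4,5} D(V)={2,3,4,5,6} D(U)={3,4,5,6,7}: V {2,3,4,5,6}->{2,3,4}; U {3,4,5,6,7}->{5,6,7}
Constraint 3 (Z != U) on D(Z)={3,4,5} D(U)={5,6,7}: no change
So after all 3 constraints: D(U) = {5,6,7}

Answer: {5,6,7}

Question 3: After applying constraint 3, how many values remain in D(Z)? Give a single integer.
Answer: 3

Derivation:
Constraint 1 (Z != U) on D(Z)={3,4,5} D(U)={3,4,5,6,7}: no change
Constraint 2 (Z + V = U) on D(Z)={3,4,5} D(V)={2,3,4,5,6} D(U)={3,4,5,6,7}: V {2,3,4,5,6}->{2,3,4}; U {3,4,5,6,7}->{5,6,7}
Constraint 3 (Z != U) on D(Z)={3,4,5} D(U)={5,6,7}: no change
So after constraint 3: D(Z)={3,4,5}, size = 3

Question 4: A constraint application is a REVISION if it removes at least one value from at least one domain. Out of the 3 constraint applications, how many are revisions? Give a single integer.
Constraint 1 (Z != U) on D(Z)={3,4,5} D(U)={3,4,5,6,7}: no change => not a revision
Constraint 2 (Z + V = U) on D(Z)={3,4,5} D(V)={2,3,4,5,6} D(U)={3,4,5,6,7}: V {2,3,4,5,6}->{2,3,4}; U {3,4,5,6,7}->{5,6,7} => REVISION
Constraint 3 (Z != U) on D(Z)={3,4,5} D(U)={5,6,7}: no change => not a revision
Total revisions = 1

Answer: 1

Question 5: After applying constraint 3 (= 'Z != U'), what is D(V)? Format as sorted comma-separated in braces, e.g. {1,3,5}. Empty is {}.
Answer: {2,3,4}

Derivation:
Constraint 1 (Z != U) on D(Z)={3,4,5} D(U)={3,4,5,6,7}: no change
Constraint 2 (Z + V = U) on D(Z)={3,4,5} D(V)={2,3,4,5,6} D(U)={3,4,5,6,7}: V {2,3,4,5,6}->{2,3,4}; U {3,4,5,6,7}->{5,6,7}
Constraint 3 (Z != U) on D(Z)={3,4,5} D(U)={5,6,7}: no change
So after constraint 3: D(V) = {2,3,4}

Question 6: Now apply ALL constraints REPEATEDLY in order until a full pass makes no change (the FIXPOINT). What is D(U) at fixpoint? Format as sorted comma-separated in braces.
pass 0 (initial): D(U)={3,4,5,6,7}
pass 1: U {3,4,5,6,7}->{5,6,7}; V {2,3,4,5,6}->{2,3,4}
pass 2: no change
Fixpoint after 2 passes: D(U) = {5,6,7}

Answer: {5,6,7}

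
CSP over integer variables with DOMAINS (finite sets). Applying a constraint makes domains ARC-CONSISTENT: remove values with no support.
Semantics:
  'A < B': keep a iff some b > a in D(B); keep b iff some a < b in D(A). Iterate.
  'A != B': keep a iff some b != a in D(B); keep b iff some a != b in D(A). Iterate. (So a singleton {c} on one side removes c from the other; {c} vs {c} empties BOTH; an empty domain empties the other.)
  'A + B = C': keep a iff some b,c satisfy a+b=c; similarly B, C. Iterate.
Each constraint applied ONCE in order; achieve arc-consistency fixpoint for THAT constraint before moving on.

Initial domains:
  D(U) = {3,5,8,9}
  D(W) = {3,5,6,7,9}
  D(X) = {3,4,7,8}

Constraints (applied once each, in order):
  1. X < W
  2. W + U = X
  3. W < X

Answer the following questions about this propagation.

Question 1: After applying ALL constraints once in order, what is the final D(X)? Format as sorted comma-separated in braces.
Answer: {8}

Derivation:
Constraint 1 (X < W) on D(X)={3,4,7,8} D(W)={3,5,6,7,9}: W {3,5,6,7,9}->{5,6,7,9}
Constraint 2 (W + U = X) on D(W)={5,6,7,9} D(U)={3,5,8,9} D(X)={3,4,7,8}: W {5,6,7,9}->{5}; U {3,5,8,9}->{3}; X {3,4,7,8}->{8}
Constraint 3 (W < X) on D(W)={5} D(X)={8}: no change
So after all 3 constraints: D(X) = {8}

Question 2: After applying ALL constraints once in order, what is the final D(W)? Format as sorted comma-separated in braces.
Constraint 1 (X < W) on D(X)={3,4,7,8} D(W)={3,5,6,7,9}: W {3,5,6,7,9}->{5,6,7,9}
Constraint 2 (W + U = X) on D(W)={5,6,7,9} D(U)={3,5,8,9} D(X)={3,4,7,8}: W {5,6,7,9}->{5}; U {3,5,8,9}->{3}; X {3,4,7,8}->{8}
Constraint 3 (W < X) on D(W)={5} D(X)={8}: no change
So after all 3 constraints: D(W) = {5}

Answer: {5}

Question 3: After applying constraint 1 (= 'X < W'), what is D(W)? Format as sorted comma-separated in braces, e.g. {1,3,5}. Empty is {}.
Answer: {5,6,7,9}

Derivation:
Constraint 1 (X < W) on D(X)={3,4,7,8} D(W)={3,5,6,7,9}: W {3,5,6,7,9}->{5,6,7,9}
So after constraint 1: D(W) = {5,6,7,9}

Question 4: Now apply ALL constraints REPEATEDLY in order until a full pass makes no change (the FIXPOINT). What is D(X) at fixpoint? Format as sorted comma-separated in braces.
Answer: {}

Derivation:
pass 0 (initial): D(X)={3,4,7,8}
pass 1: U {3,5,8,9}->{3}; W {3,5,6,7,9}->{5}; X {3,4,7,8}->{8}
pass 2: U {3}->{}; W {5}->{}; X {8}->{}
pass 3: no change
Fixpoint after 3 passes: D(X) = {}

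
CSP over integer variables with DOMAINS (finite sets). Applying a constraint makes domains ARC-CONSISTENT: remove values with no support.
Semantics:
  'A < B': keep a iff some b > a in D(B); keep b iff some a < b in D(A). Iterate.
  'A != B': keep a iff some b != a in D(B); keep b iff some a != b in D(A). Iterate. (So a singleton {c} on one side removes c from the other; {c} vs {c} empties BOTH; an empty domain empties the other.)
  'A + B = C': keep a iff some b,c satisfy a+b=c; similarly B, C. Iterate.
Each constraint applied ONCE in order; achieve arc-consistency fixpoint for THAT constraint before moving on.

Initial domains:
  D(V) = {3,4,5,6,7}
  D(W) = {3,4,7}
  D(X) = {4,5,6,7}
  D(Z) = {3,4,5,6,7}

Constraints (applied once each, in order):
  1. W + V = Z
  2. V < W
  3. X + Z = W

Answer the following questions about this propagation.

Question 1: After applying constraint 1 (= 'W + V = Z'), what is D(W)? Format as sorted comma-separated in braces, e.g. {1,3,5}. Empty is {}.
Answer: {3,4}

Derivation:
Constraint 1 (W + V = Z) on D(W)={3,4,7} D(V)={3,4,5,6,7} D(Z)={3,4,5,6,7}: W {3,4,7}->{3,4}; V {3,4,5,6,7}->{3,4}; Z {3,4,5,6,7}->{6,7}
So after constraint 1: D(W) = {3,4}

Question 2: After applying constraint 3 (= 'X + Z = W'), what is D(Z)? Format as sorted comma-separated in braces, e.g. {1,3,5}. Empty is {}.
Constraint 1 (W + V = Z) on D(W)={3,4,7} D(V)={3,4,5,6,7} D(Z)={3,4,5,6,7}: W {3,4,7}->{3,4}; V {3,4,5,6,7}->{3,4}; Z {3,4,5,6,7}->{6,7}
Constraint 2 (V < W) on D(V)={3,4} D(W)={3,4}: V {3,4}->{3}; W {3,4}->{4}
Constraint 3 (X + Z = W) on D(X)={4,5,6,7} D(Z)={6,7} D(W)={4}: X {4,5,6,7}->{}; Z {6,7}->{}; W {4}->{}
So after constraint 3: D(Z) = {}

Answer: {}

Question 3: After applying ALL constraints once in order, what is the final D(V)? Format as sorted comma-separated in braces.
Answer: {3}

Derivation:
Constraint 1 (W + V = Z) on D(W)={3,4,7} D(V)={3,4,5,6,7} D(Z)={3,4,5,6,7}: W {3,4,7}->{3,4}; V {3,4,5,6,7}->{3,4}; Z {3,4,5,6,7}->{6,7}
Constraint 2 (V < W) on D(V)={3,4} D(W)={3,4}: V {3,4}->{3}; W {3,4}->{4}
Constraint 3 (X + Z = W) on D(X)={4,5,6,7} D(Z)={6,7} D(W)={4}: X {4,5,6,7}->{}; Z {6,7}->{}; W {4}->{}
So after all 3 constraints: D(V) = {3}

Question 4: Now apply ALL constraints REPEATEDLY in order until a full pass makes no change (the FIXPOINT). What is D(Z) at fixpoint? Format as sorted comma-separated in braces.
Answer: {}

Derivation:
pass 0 (initial): D(Z)={3,4,5,6,7}
pass 1: V {3,4,5,6,7}->{3}; W {3,4,7}->{}; X {4,5,6,7}->{}; Z {3,4,5,6,7}->{}
pass 2: V {3}->{}
pass 3: no change
Fixpoint after 3 passes: D(Z) = {}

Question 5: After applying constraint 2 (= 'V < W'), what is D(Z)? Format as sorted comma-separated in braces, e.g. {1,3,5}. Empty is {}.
Constraint 1 (W + V = Z) on D(W)={3,4,7} D(V)={3,4,5,6,7} D(Z)={3,4,5,6,7}: W {3,4,7}->{3,4}; V {3,4,5,6,7}->{3,4}; Z {3,4,5,6,7}->{6,7}
Constraint 2 (V < W) on D(V)={3,4} D(W)={3,4}: V {3,4}->{3}; W {3,4}->{4}
So after constraint 2: D(Z) = {6,7}

Answer: {6,7}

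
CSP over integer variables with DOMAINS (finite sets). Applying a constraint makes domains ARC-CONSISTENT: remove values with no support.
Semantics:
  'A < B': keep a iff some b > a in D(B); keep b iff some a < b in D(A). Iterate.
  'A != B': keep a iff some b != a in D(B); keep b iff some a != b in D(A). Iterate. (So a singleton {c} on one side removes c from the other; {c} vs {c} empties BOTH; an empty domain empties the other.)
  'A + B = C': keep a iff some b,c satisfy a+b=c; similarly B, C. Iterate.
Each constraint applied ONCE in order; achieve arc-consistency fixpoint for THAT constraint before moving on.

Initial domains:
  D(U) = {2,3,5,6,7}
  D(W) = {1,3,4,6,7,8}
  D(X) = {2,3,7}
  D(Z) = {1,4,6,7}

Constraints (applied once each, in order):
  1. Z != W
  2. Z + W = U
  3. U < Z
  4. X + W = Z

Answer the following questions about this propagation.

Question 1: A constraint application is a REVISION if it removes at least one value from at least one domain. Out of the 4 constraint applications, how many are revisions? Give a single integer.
Answer: 3

Derivation:
Constraint 1 (Z != W) on D(Z)={1,4,6,7} D(W)={1,3,4,6,7,8}: no change => not a revision
Constraint 2 (Z + W = U) on D(Z)={1,4,6,7} D(W)={1,3,4,6,7,8} D(U)={2,3,5,6,7}: Z {1,4,6,7}->{1,4,6}; W {1,3,4,6,7,8}->{1,3,4,6}; U {2,3,5,6,7}->{2,5,7} => REVISION
Constraint 3 (U < Z) on D(U)={2,5,7} D(Z)={1,4,6}: U {2,5,7}->{2,5}; Z {1,4,6}->{4,6} => REVISION
Constraint 4 (X + W = Z) on D(X)={2,3,7} D(W)={1,3,4,6} D(Z)={4,6}: X {2,3,7}->{2,3}; W {1,3,4,6}->{1,3,4} => REVISION
Total revisions = 3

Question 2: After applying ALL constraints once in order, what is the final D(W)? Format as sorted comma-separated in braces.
Constraint 1 (Z != W) on D(Z)={1,4,6,7} D(W)={1,3,4,6,7,8}: no change
Constraint 2 (Z + W = U) on D(Z)={1,4,6,7} D(W)={1,3,4,6,7,8} D(U)={2,3,5,6,7}: Z {1,4,6,7}->{1,4,6}; W {1,3,4,6,7,8}->{1,3,4,6}; U {2,3,5,6,7}->{2,5,7}
Constraint 3 (U < Z) on D(U)={2,5,7} D(Z)={1,4,6}: U {2,5,7}->{2,5}; Z {1,4,6}->{4,6}
Constraint 4 (X + W = Z) on D(X)={2,3,7} D(W)={1,3,4,6} D(Z)={4,6}: X {2,3,7}->{2,3}; W {1,3,4,6}->{1,3,4}
So after all 4 constraints: D(W) = {1,3,4}

Answer: {1,3,4}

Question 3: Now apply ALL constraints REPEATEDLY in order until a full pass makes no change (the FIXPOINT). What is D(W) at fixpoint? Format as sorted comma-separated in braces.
Answer: {}

Derivation:
pass 0 (initial): D(W)={1,3,4,6,7,8}
pass 1: U {2,3,5,6,7}->{2,5}; W {1,3,4,6,7,8}->{1,3,4}; X {2,3,7}->{2,3}; Z {1,4,6,7}->{4,6}
pass 2: U {2,5}->{}; W {1,3,4}->{}; X {2,3}->{}; Z {4,6}->{}
pass 3: no change
Fixpoint after 3 passes: D(W) = {}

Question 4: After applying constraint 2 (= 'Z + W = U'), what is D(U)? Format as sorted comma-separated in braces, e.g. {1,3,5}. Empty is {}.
Constraint 1 (Z != W) on D(Z)={1,4,6,7} D(W)={1,3,4,6,7,8}: no change
Constraint 2 (Z + W = U) on D(Z)={1,4,6,7} D(W)={1,3,4,6,7,8} D(U)={2,3,5,6,7}: Z {1,4,6,7}->{1,4,6}; W {1,3,4,6,7,8}->{1,3,4,6}; U {2,3,5,6,7}->{2,5,7}
So after constraint 2: D(U) = {2,5,7}

Answer: {2,5,7}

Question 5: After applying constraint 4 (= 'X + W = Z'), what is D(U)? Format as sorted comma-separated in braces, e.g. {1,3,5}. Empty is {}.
Constraint 1 (Z != W) on D(Z)={1,4,6,7} D(W)={1,3,4,6,7,8}: no change
Constraint 2 (Z + W = U) on D(Z)={1,4,6,7} D(W)={1,3,4,6,7,8} D(U)={2,3,5,6,7}: Z {1,4,6,7}->{1,4,6}; W {1,3,4,6,7,8}->{1,3,4,6}; U {2,3,5,6,7}->{2,5,7}
Constraint 3 (U < Z) on D(U)={2,5,7} D(Z)={1,4,6}: U {2,5,7}->{2,5}; Z {1,4,6}->{4,6}
Constraint 4 (X + W = Z) on D(X)={2,3,7} D(W)={1,3,4,6} D(Z)={4,6}: X {2,3,7}->{2,3}; W {1,3,4,6}->{1,3,4}
So after constraint 4: D(U) = {2,5}

Answer: {2,5}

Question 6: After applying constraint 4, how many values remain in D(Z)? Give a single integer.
Answer: 2

Derivation:
Constraint 1 (Z != W) on D(Z)={1,4,6,7} D(W)={1,3,4,6,7,8}: no change
Constraint 2 (Z + W = U) on D(Z)={1,4,6,7} D(W)={1,3,4,6,7,8} D(U)={2,3,5,6,7}: Z {1,4,6,7}->{1,4,6}; W {1,3,4,6,7,8}->{1,3,4,6}; U {2,3,5,6,7}->{2,5,7}
Constraint 3 (U < Z) on D(U)={2,5,7} D(Z)={1,4,6}: U {2,5,7}->{2,5}; Z {1,4,6}->{4,6}
Constraint 4 (X + W = Z) on D(X)={2,3,7} D(W)={1,3,4,6} D(Z)={4,6}: X {2,3,7}->{2,3}; W {1,3,4,6}->{1,3,4}
So after constraint 4: D(Z)={4,6}, size = 2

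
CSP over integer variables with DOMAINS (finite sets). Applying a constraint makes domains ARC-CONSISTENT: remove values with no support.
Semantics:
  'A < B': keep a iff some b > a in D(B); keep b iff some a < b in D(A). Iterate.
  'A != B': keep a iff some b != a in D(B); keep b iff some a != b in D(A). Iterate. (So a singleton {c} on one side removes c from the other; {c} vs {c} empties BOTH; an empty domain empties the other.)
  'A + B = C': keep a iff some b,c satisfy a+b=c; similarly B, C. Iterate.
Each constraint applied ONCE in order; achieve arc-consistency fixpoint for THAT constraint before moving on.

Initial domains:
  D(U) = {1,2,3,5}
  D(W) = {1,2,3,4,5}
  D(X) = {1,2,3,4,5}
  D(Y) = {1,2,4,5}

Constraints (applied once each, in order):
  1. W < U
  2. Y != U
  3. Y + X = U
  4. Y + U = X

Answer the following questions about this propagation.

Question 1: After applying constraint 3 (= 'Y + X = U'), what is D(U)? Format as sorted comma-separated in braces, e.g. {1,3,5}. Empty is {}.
Answer: {2,3,5}

Derivation:
Constraint 1 (W < U) on D(W)={1,2,3,4,5} D(U)={1,2,3,5}: W {1,2,3,4,5}->{1,2,3,4}; U {1,2,3,5}->{2,3,5}
Constraint 2 (Y != U) on D(Y)={1,2,4,5} D(U)={2,3,5}: no change
Constraint 3 (Y + X = U) on D(Y)={1,2,4,5} D(X)={1,2,3,4,5} D(U)={2,3,5}: Y {1,2,4,5}->{1,2,4}; X {1,2,3,4,5}->{1,2,3,4}
So after constraint 3: D(U) = {2,3,5}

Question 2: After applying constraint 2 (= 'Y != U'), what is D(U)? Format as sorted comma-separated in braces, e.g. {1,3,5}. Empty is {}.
Constraint 1 (W < U) on D(W)={1,2,3,4,5} D(U)={1,2,3,5}: W {1,2,3,4,5}->{1,2,3,4}; U {1,2,3,5}->{2,3,5}
Constraint 2 (Y != U) on D(Y)={1,2,4,5} D(U)={2,3,5}: no change
So after constraint 2: D(U) = {2,3,5}

Answer: {2,3,5}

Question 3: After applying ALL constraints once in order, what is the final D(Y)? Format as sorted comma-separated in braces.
Answer: {1,2}

Derivation:
Constraint 1 (W < U) on D(W)={1,2,3,4,5} D(U)={1,2,3,5}: W {1,2,3,4,5}->{1,2,3,4}; U {1,2,3,5}->{2,3,5}
Constraint 2 (Y != U) on D(Y)={1,2,4,5} D(U)={2,3,5}: no change
Constraint 3 (Y + X = U) on D(Y)={1,2,4,5} D(X)={1,2,3,4,5} D(U)={2,3,5}: Y {1,2,4,5}->{1,2,4}; X {1,2,3,4,5}->{1,2,3,4}
Constraint 4 (Y + U = X) on D(Y)={1,2,4} D(U)={2,3,5} D(X)={1,2,3,4}: Y {1,2,4}->{1,2}; U {2,3,5}->{2,3}; X {1,2,3,4}->{3,4}
So after all 4 constraints: D(Y) = {1,2}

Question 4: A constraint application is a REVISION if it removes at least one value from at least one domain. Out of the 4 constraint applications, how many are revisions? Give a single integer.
Answer: 3

Derivation:
Constraint 1 (W < U) on D(W)={1,2,3,4,5} D(U)={1,2,3,5}: W {1,2,3,4,5}->{1,2,3,4}; U {1,2,3,5}->{2,3,5} => REVISION
Constraint 2 (Y != U) on D(Y)={1,2,4,5} D(U)={2,3,5}: no change => not a revision
Constraint 3 (Y + X = U) on D(Y)={1,2,4,5} D(X)={1,2,3,4,5} D(U)={2,3,5}: Y {1,2,4,5}->{1,2,4}; X {1,2,3,4,5}->{1,2,3,4} => REVISION
Constraint 4 (Y + U = X) on D(Y)={1,2,4} D(U)={2,3,5} D(X)={1,2,3,4}: Y {1,2,4}->{1,2}; U {2,3,5}->{2,3}; X {1,2,3,4}->{3,4} => REVISION
Total revisions = 3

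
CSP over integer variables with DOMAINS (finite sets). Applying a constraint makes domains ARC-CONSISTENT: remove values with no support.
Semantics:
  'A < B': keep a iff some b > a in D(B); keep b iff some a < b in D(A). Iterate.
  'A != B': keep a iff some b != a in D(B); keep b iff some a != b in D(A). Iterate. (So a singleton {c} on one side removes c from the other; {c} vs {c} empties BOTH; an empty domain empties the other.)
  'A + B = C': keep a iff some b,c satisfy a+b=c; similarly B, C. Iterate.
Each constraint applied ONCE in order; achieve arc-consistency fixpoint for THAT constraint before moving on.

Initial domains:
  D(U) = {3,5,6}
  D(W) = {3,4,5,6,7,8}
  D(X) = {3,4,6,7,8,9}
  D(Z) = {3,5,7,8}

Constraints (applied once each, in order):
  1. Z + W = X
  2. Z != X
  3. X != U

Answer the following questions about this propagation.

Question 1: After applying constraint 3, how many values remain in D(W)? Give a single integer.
Answer: 4

Derivation:
Constraint 1 (Z + W = X) on D(Z)={3,5,7,8} D(W)={3,4,5,6,7,8} D(X)={3,4,6,7,8,9}: Z {3,5,7,8}->{3,5}; W {3,4,5,6,7,8}->{3,4,5,6}; X {3,4,6,7,8,9}->{6,7,8,9}
Constraint 2 (Z != X) on D(Z)={3,5} D(X)={6,7,8,9}: no change
Constraint 3 (X != U) on D(X)={6,7,8,9} D(U)={3,5,6}: no change
So after constraint 3: D(W)={3,4,5,6}, size = 4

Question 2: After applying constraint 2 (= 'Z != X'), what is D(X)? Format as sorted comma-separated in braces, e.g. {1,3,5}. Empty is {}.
Answer: {6,7,8,9}

Derivation:
Constraint 1 (Z + W = X) on D(Z)={3,5,7,8} D(W)={3,4,5,6,7,8} D(X)={3,4,6,7,8,9}: Z {3,5,7,8}->{3,5}; W {3,4,5,6,7,8}->{3,4,5,6}; X {3,4,6,7,8,9}->{6,7,8,9}
Constraint 2 (Z != X) on D(Z)={3,5} D(X)={6,7,8,9}: no change
So after constraint 2: D(X) = {6,7,8,9}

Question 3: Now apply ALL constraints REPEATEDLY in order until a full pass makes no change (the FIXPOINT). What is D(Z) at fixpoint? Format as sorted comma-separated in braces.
Answer: {3,5}

Derivation:
pass 0 (initial): D(Z)={3,5,7,8}
pass 1: W {3,4,5,6,7,8}->{3,4,5,6}; X {3,4,6,7,8,9}->{6,7,8,9}; Z {3,5,7,8}->{3,5}
pass 2: no change
Fixpoint after 2 passes: D(Z) = {3,5}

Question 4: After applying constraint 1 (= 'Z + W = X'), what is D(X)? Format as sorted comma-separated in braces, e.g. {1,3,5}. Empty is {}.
Constraint 1 (Z + W = X) on D(Z)={3,5,7,8} D(W)={3,4,5,6,7,8} D(X)={3,4,6,7,8,9}: Z {3,5,7,8}->{3,5}; W {3,4,5,6,7,8}->{3,4,5,6}; X {3,4,6,7,8,9}->{6,7,8,9}
So after constraint 1: D(X) = {6,7,8,9}

Answer: {6,7,8,9}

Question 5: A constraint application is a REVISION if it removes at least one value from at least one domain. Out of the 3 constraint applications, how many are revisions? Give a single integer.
Constraint 1 (Z + W = X) on D(Z)={3,5,7,8} D(W)={3,4,5,6,7,8} D(X)={3,4,6,7,8,9}: Z {3,5,7,8}->{3,5}; W {3,4,5,6,7,8}->{3,4,5,6}; X {3,4,6,7,8,9}->{6,7,8,9} => REVISION
Constraint 2 (Z != X) on D(Z)={3,5} D(X)={6,7,8,9}: no change => not a revision
Constraint 3 (X != U) on D(X)={6,7,8,9} D(U)={3,5,6}: no change => not a revision
Total revisions = 1

Answer: 1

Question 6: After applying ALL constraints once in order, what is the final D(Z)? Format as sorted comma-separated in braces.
Answer: {3,5}

Derivation:
Constraint 1 (Z + W = X) on D(Z)={3,5,7,8} D(W)={3,4,5,6,7,8} D(X)={3,4,6,7,8,9}: Z {3,5,7,8}->{3,5}; W {3,4,5,6,7,8}->{3,4,5,6}; X {3,4,6,7,8,9}->{6,7,8,9}
Constraint 2 (Z != X) on D(Z)={3,5} D(X)={6,7,8,9}: no change
Constraint 3 (X != U) on D(X)={6,7,8,9} D(U)={3,5,6}: no change
So after all 3 constraints: D(Z) = {3,5}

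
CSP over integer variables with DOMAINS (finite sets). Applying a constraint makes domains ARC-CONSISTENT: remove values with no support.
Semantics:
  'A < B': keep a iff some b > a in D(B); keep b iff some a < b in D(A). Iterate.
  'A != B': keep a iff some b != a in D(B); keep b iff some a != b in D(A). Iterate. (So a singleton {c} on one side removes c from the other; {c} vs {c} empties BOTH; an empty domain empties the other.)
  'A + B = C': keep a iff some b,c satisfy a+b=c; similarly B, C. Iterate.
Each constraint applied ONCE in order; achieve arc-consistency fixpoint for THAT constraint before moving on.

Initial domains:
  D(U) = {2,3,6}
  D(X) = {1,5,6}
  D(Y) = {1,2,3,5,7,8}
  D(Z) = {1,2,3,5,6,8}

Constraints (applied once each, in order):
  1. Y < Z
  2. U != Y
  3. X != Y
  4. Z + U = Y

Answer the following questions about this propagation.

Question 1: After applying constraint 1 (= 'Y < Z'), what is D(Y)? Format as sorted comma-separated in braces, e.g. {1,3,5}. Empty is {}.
Constraint 1 (Y < Z) on D(Y)={1,2,3,5,7,8} D(Z)={1,2,3,5,6,8}: Y {1,2,3,5,7,8}->{1,2,3,5,7}; Z {1,2,3,5,6,8}->{2,3,5,6,8}
So after constraint 1: D(Y) = {1,2,3,5,7}

Answer: {1,2,3,5,7}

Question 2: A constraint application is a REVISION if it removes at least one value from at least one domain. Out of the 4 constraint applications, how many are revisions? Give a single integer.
Constraint 1 (Y < Z) on D(Y)={1,2,3,5,7,8} D(Z)={1,2,3,5,6,8}: Y {1,2,3,5,7,8}->{1,2,3,5,7}; Z {1,2,3,5,6,8}->{2,3,5,6,8} => REVISION
Constraint 2 (U != Y) on D(U)={2,3,6} D(Y)={1,2,3,5,7}: no change => not a revision
Constraint 3 (X != Y) on D(X)={1,5,6} D(Y)={1,2,3,5,7}: no change => not a revision
Constraint 4 (Z + U = Y) on D(Z)={2,3,5,6,8} D(U)={2,3,6} D(Y)={1,2,3,5,7}: Z {2,3,5,6,8}->{2,3,5}; U {2,3,6}->{2,3}; Y {1,2,3,5,7}->{5,7} => REVISION
Total revisions = 2

Answer: 2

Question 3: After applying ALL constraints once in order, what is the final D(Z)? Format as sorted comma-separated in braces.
Answer: {2,3,5}

Derivation:
Constraint 1 (Y < Z) on D(Y)={1,2,3,5,7,8} D(Z)={1,2,3,5,6,8}: Y {1,2,3,5,7,8}->{1,2,3,5,7}; Z {1,2,3,5,6,8}->{2,3,5,6,8}
Constraint 2 (U != Y) on D(U)={2,3,6} D(Y)={1,2,3,5,7}: no change
Constraint 3 (X != Y) on D(X)={1,5,6} D(Y)={1,2,3,5,7}: no change
Constraint 4 (Z + U = Y) on D(Z)={2,3,5,6,8} D(U)={2,3,6} D(Y)={1,2,3,5,7}: Z {2,3,5,6,8}->{2,3,5}; U {2,3,6}->{2,3}; Y {1,2,3,5,7}->{5,7}
So after all 4 constraints: D(Z) = {2,3,5}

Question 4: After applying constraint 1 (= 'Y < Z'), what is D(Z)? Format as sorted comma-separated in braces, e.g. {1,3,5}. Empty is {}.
Answer: {2,3,5,6,8}

Derivation:
Constraint 1 (Y < Z) on D(Y)={1,2,3,5,7,8} D(Z)={1,2,3,5,6,8}: Y {1,2,3,5,7,8}->{1,2,3,5,7}; Z {1,2,3,5,6,8}->{2,3,5,6,8}
So after constraint 1: D(Z) = {2,3,5,6,8}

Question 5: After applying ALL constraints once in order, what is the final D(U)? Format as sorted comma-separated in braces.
Constraint 1 (Y < Z) on D(Y)={1,2,3,5,7,8} D(Z)={1,2,3,5,6,8}: Y {1,2,3,5,7,8}->{1,2,3,5,7}; Z {1,2,3,5,6,8}->{2,3,5,6,8}
Constraint 2 (U != Y) on D(U)={2,3,6} D(Y)={1,2,3,5,7}: no change
Constraint 3 (X != Y) on D(X)={1,5,6} D(Y)={1,2,3,5,7}: no change
Constraint 4 (Z + U = Y) on D(Z)={2,3,5,6,8} D(U)={2,3,6} D(Y)={1,2,3,5,7}: Z {2,3,5,6,8}->{2,3,5}; U {2,3,6}->{2,3}; Y {1,2,3,5,7}->{5,7}
So after all 4 constraints: D(U) = {2,3}

Answer: {2,3}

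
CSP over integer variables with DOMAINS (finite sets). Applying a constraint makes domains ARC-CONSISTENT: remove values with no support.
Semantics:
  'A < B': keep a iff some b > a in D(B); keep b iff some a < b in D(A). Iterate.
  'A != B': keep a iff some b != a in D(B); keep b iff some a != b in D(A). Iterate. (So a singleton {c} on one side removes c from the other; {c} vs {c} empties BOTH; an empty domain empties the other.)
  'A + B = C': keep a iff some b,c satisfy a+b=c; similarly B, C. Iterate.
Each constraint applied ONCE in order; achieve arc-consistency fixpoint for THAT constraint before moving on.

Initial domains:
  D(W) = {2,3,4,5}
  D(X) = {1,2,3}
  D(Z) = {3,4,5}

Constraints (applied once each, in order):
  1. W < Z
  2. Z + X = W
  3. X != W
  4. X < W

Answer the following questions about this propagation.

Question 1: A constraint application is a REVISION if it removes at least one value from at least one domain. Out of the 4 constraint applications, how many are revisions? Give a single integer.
Constraint 1 (W < Z) on D(W)={2,3,4,5} D(Z)={3,4,5}: W {2,3,4,5}->{2,3,4} => REVISION
Constraint 2 (Z + X = W) on D(Z)={3,4,5} D(X)={1,2,3} D(W)={2,3,4}: Z {3,4,5}->{3}; X {1,2,3}->{1}; W {2,3,4}->{4} => REVISION
Constraint 3 (X != W) on D(X)={1} D(W)={4}: no change => not a revision
Constraint 4 (X < W) on D(X)={1} D(W)={4}: no change => not a revision
Total revisions = 2

Answer: 2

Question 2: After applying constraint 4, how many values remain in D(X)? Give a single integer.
Constraint 1 (W < Z) on D(W)={2,3,4,5} D(Z)={3,4,5}: W {2,3,4,5}->{2,3,4}
Constraint 2 (Z + X = W) on D(Z)={3,4,5} D(X)={1,2,3} D(W)={2,3,4}: Z {3,4,5}->{3}; X {1,2,3}->{1}; W {2,3,4}->{4}
Constraint 3 (X != W) on D(X)={1} D(W)={4}: no change
Constraint 4 (X < W) on D(X)={1} D(W)={4}: no change
So after constraint 4: D(X)={1}, size = 1

Answer: 1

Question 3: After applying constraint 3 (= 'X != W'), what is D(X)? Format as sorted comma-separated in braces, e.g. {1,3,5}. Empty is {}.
Constraint 1 (W < Z) on D(W)={2,3,4,5} D(Z)={3,4,5}: W {2,3,4,5}->{2,3,4}
Constraint 2 (Z + X = W) on D(Z)={3,4,5} D(X)={1,2,3} D(W)={2,3,4}: Z {3,4,5}->{3}; X {1,2,3}->{1}; W {2,3,4}->{4}
Constraint 3 (X != W) on D(X)={1} D(W)={4}: no change
So after constraint 3: D(X) = {1}

Answer: {1}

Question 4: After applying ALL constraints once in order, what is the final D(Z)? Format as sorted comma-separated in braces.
Answer: {3}

Derivation:
Constraint 1 (W < Z) on D(W)={2,3,4,5} D(Z)={3,4,5}: W {2,3,4,5}->{2,3,4}
Constraint 2 (Z + X = W) on D(Z)={3,4,5} D(X)={1,2,3} D(W)={2,3,4}: Z {3,4,5}->{3}; X {1,2,3}->{1}; W {2,3,4}->{4}
Constraint 3 (X != W) on D(X)={1} D(W)={4}: no change
Constraint 4 (X < W) on D(X)={1} D(W)={4}: no change
So after all 4 constraints: D(Z) = {3}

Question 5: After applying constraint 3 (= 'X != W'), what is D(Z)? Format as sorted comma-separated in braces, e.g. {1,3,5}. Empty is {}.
Constraint 1 (W < Z) on D(W)={2,3,4,5} D(Z)={3,4,5}: W {2,3,4,5}->{2,3,4}
Constraint 2 (Z + X = W) on D(Z)={3,4,5} D(X)={1,2,3} D(W)={2,3,4}: Z {3,4,5}->{3}; X {1,2,3}->{1}; W {2,3,4}->{4}
Constraint 3 (X != W) on D(X)={1} D(W)={4}: no change
So after constraint 3: D(Z) = {3}

Answer: {3}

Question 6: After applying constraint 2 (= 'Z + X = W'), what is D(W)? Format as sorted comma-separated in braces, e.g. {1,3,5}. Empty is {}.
Answer: {4}

Derivation:
Constraint 1 (W < Z) on D(W)={2,3,4,5} D(Z)={3,4,5}: W {2,3,4,5}->{2,3,4}
Constraint 2 (Z + X = W) on D(Z)={3,4,5} D(X)={1,2,3} D(W)={2,3,4}: Z {3,4,5}->{3}; X {1,2,3}->{1}; W {2,3,4}->{4}
So after constraint 2: D(W) = {4}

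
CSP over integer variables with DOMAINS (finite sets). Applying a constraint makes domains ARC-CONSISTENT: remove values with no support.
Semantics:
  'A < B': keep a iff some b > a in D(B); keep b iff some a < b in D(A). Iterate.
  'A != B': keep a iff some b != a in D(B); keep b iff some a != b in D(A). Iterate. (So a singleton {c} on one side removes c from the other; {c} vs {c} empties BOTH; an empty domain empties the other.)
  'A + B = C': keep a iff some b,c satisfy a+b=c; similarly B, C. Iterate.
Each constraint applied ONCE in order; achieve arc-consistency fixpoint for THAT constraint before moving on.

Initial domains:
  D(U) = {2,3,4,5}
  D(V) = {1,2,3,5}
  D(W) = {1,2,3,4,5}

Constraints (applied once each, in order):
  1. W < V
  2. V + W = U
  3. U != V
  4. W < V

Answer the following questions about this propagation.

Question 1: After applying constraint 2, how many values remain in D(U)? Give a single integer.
Answer: 3

Derivation:
Constraint 1 (W < V) on D(W)={1,2,3,4,5} D(V)={1,2,3,5}: W {1,2,3,4,5}->{1,2,3,4}; V {1,2,3,5}->{2,3,5}
Constraint 2 (V + W = U) on D(V)={2,3,5} D(W)={1,2,3,4} D(U)={2,3,4,5}: V {2,3,5}->{2,3}; W {1,2,3,4}->{1,2,3}; U {2,3,4,5}->{3,4,5}
So after constraint 2: D(U)={3,4,5}, size = 3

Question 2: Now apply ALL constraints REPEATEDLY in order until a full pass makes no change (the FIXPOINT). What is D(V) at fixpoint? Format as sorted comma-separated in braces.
pass 0 (initial): D(V)={1,2,3,5}
pass 1: U {2,3,4,5}->{3,4,5}; V {1,2,3,5}->{2,3}; W {1,2,3,4,5}->{1,2}
pass 2: no change
Fixpoint after 2 passes: D(V) = {2,3}

Answer: {2,3}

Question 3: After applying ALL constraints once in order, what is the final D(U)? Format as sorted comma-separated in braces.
Constraint 1 (W < V) on D(W)={1,2,3,4,5} D(V)={1,2,3,5}: W {1,2,3,4,5}->{1,2,3,4}; V {1,2,3,5}->{2,3,5}
Constraint 2 (V + W = U) on D(V)={2,3,5} D(W)={1,2,3,4} D(U)={2,3,4,5}: V {2,3,5}->{2,3}; W {1,2,3,4}->{1,2,3}; U {2,3,4,5}->{3,4,5}
Constraint 3 (U != V) on D(U)={3,4,5} D(V)={2,3}: no change
Constraint 4 (W < V) on D(W)={1,2,3} D(V)={2,3}: W {1,2,3}->{1,2}
So after all 4 constraints: D(U) = {3,4,5}

Answer: {3,4,5}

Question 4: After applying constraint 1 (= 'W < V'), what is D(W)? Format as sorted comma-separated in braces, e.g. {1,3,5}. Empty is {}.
Constraint 1 (W < V) on D(W)={1,2,3,4,5} D(V)={1,2,3,5}: W {1,2,3,4,5}->{1,2,3,4}; V {1,2,3,5}->{2,3,5}
So after constraint 1: D(W) = {1,2,3,4}

Answer: {1,2,3,4}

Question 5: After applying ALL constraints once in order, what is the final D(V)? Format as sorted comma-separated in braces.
Constraint 1 (W < V) on D(W)={1,2,3,4,5} D(V)={1,2,3,5}: W {1,2,3,4,5}->{1,2,3,4}; V {1,2,3,5}->{2,3,5}
Constraint 2 (V + W = U) on D(V)={2,3,5} D(W)={1,2,3,4} D(U)={2,3,4,5}: V {2,3,5}->{2,3}; W {1,2,3,4}->{1,2,3}; U {2,3,4,5}->{3,4,5}
Constraint 3 (U != V) on D(U)={3,4,5} D(V)={2,3}: no change
Constraint 4 (W < V) on D(W)={1,2,3} D(V)={2,3}: W {1,2,3}->{1,2}
So after all 4 constraints: D(V) = {2,3}

Answer: {2,3}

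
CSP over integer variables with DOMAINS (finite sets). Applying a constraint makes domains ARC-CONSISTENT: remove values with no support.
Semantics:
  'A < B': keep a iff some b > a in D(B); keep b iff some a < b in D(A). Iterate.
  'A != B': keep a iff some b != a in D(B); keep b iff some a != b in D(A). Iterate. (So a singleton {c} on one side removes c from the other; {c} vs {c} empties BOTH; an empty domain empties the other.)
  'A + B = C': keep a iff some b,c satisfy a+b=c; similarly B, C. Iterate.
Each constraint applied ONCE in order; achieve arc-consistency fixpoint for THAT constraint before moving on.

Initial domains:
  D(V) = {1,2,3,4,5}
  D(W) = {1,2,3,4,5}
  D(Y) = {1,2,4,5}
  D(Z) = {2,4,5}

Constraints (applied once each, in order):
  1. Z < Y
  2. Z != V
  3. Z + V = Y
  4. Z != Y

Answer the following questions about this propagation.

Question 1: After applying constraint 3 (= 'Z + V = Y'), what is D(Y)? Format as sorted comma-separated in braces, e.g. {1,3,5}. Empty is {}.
Answer: {4,5}

Derivation:
Constraint 1 (Z < Y) on D(Z)={2,4,5} D(Y)={1,2,4,5}: Z {2,4,5}->{2,4}; Y {1,2,4,5}->{4,5}
Constraint 2 (Z != V) on D(Z)={2,4} D(V)={1,2,3,4,5}: no change
Constraint 3 (Z + V = Y) on D(Z)={2,4} D(V)={1,2,3,4,5} D(Y)={4,5}: V {1,2,3,4,5}->{1,2,3}
So after constraint 3: D(Y) = {4,5}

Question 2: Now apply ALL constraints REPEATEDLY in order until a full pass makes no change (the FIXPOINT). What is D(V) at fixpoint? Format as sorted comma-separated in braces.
pass 0 (initial): D(V)={1,2,3,4,5}
pass 1: V {1,2,3,4,5}->{1,2,3}; Y {1,2,4,5}->{4,5}; Z {2,4,5}->{2,4}
pass 2: no change
Fixpoint after 2 passes: D(V) = {1,2,3}

Answer: {1,2,3}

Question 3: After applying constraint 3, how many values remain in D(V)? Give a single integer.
Answer: 3

Derivation:
Constraint 1 (Z < Y) on D(Z)={2,4,5} D(Y)={1,2,4,5}: Z {2,4,5}->{2,4}; Y {1,2,4,5}->{4,5}
Constraint 2 (Z != V) on D(Z)={2,4} D(V)={1,2,3,4,5}: no change
Constraint 3 (Z + V = Y) on D(Z)={2,4} D(V)={1,2,3,4,5} D(Y)={4,5}: V {1,2,3,4,5}->{1,2,3}
So after constraint 3: D(V)={1,2,3}, size = 3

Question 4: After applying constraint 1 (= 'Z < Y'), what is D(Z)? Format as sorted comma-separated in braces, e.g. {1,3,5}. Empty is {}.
Answer: {2,4}

Derivation:
Constraint 1 (Z < Y) on D(Z)={2,4,5} D(Y)={1,2,4,5}: Z {2,4,5}->{2,4}; Y {1,2,4,5}->{4,5}
So after constraint 1: D(Z) = {2,4}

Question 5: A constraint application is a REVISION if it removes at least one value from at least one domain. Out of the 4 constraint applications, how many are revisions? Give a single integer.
Answer: 2

Derivation:
Constraint 1 (Z < Y) on D(Z)={2,4,5} D(Y)={1,2,4,5}: Z {2,4,5}->{2,4}; Y {1,2,4,5}->{4,5} => REVISION
Constraint 2 (Z != V) on D(Z)={2,4} D(V)={1,2,3,4,5}: no change => not a revision
Constraint 3 (Z + V = Y) on D(Z)={2,4} D(V)={1,2,3,4,5} D(Y)={4,5}: V {1,2,3,4,5}->{1,2,3} => REVISION
Constraint 4 (Z != Y) on D(Z)={2,4} D(Y)={4,5}: no change => not a revision
Total revisions = 2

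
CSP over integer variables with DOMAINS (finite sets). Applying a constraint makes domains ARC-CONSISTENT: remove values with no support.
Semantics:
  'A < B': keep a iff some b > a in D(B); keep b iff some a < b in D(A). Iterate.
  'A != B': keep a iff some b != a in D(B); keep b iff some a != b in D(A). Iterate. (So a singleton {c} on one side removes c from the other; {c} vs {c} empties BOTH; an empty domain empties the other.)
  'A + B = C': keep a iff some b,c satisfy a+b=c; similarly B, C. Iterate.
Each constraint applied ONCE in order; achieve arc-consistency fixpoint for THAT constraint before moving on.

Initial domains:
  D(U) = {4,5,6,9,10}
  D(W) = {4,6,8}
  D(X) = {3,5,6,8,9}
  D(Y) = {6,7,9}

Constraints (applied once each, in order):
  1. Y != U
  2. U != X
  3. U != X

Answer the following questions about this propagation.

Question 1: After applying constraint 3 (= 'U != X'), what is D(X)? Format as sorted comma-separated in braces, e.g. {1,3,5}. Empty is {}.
Answer: {3,5,6,8,9}

Derivation:
Constraint 1 (Y != U) on D(Y)={6,7,9} D(U)={4,5,6,9,10}: no change
Constraint 2 (U != X) on D(U)={4,5,6,9,10} D(X)={3,5,6,8,9}: no change
Constraint 3 (U != X) on D(U)={4,5,6,9,10} D(X)={3,5,6,8,9}: no change
So after constraint 3: D(X) = {3,5,6,8,9}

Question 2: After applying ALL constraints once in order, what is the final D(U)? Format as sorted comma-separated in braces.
Constraint 1 (Y != U) on D(Y)={6,7,9} D(U)={4,5,6,9,10}: no change
Constraint 2 (U != X) on D(U)={4,5,6,9,10} D(X)={3,5,6,8,9}: no change
Constraint 3 (U != X) on D(U)={4,5,6,9,10} D(X)={3,5,6,8,9}: no change
So after all 3 constraints: D(U) = {4,5,6,9,10}

Answer: {4,5,6,9,10}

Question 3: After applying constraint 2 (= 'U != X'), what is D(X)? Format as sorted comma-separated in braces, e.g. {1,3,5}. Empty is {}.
Constraint 1 (Y != U) on D(Y)={6,7,9} D(U)={4,5,6,9,10}: no change
Constraint 2 (U != X) on D(U)={4,5,6,9,10} D(X)={3,5,6,8,9}: no change
So after constraint 2: D(X) = {3,5,6,8,9}

Answer: {3,5,6,8,9}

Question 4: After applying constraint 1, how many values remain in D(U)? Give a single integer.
Answer: 5

Derivation:
Constraint 1 (Y != U) on D(Y)={6,7,9} D(U)={4,5,6,9,10}: no change
So after constraint 1: D(U)={4,5,6,9,10}, size = 5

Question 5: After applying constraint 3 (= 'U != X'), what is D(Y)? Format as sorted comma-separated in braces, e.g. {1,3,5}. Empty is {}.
Constraint 1 (Y != U) on D(Y)={6,7,9} D(U)={4,5,6,9,10}: no change
Constraint 2 (U != X) on D(U)={4,5,6,9,10} D(X)={3,5,6,8,9}: no change
Constraint 3 (U != X) on D(U)={4,5,6,9,10} D(X)={3,5,6,8,9}: no change
So after constraint 3: D(Y) = {6,7,9}

Answer: {6,7,9}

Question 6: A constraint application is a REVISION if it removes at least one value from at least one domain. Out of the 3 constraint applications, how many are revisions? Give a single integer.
Constraint 1 (Y != U) on D(Y)={6,7,9} D(U)={4,5,6,9,10}: no change => not a revision
Constraint 2 (U != X) on D(U)={4,5,6,9,10} D(X)={3,5,6,8,9}: no change => not a revision
Constraint 3 (U != X) on D(U)={4,5,6,9,10} D(X)={3,5,6,8,9}: no change => not a revision
Total revisions = 0

Answer: 0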